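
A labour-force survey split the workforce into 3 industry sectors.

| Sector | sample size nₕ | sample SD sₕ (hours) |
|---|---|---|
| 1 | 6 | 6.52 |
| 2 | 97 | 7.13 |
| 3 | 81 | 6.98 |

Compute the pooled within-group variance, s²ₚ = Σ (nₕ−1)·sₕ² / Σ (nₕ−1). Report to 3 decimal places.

Degrees of freedom: 5 + 96 + 80 = 181.
Σ(nₕ−1)sₕ² = 5·42.5104 + 96·50.8369 + 80·48.7204 = 8990.5264.
s²ₚ = 8990.5264 / 181 = 49.67142... → 49.671.

49.671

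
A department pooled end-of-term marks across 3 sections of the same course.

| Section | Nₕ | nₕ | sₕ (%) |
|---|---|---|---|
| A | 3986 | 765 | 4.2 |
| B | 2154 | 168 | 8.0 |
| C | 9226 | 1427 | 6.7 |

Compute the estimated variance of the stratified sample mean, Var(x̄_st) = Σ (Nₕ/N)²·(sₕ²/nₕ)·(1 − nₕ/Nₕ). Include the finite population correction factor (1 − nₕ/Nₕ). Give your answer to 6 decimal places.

0.017742

N = 15366; Wₕ = Nₕ/N.
section A: (3986/15366)²·4.2²/765·(1 − 765/3986) = 0.001253844
section B: (2154/15366)²·8.0²/168·(1 − 168/2154) = 0.006901984
section C: (9226/15366)²·6.7²/1427·(1 − 1427/9226) = 0.009586418
Sum = 0.017742246 → 0.017742.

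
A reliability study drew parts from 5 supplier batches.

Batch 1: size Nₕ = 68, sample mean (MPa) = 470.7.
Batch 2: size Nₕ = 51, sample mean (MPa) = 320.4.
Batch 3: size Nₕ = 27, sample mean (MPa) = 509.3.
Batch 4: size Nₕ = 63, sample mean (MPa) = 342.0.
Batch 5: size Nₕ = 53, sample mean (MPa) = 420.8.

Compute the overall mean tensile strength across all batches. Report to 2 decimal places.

x̄_st = (Σ Nₕx̄ₕ) / (Σ Nₕ) = (68·470.7 + 51·320.4 + 27·509.3 + 63·342.0 + 53·420.8) / 262
= 105947.5 / 262 = 404.3798... → 404.38.

404.38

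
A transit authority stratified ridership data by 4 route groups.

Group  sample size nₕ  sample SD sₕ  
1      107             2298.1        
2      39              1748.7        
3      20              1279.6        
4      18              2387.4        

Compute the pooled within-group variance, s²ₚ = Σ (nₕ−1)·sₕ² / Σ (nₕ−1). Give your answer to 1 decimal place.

4466782.2

1: (107−1)·2298.1² = 106·5281263.61 = 559813942.66
2: (39−1)·1748.7² = 38·3057951.69 = 116202164.22
3: (20−1)·1279.6² = 19·1637376.16 = 31110147.04
4: (18−1)·2387.4² = 17·5699678.76 = 96894538.92
Numerator = 804020792.84; denominator = Σ(nₕ−1) = 180.
s²ₚ = 804020792.84/180 = 4466782.182... → 4466782.2.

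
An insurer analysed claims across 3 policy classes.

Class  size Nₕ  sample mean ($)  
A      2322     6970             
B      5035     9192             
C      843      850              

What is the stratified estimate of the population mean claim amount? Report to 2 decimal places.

N = 2322 + 5035 + 843 = 8200.
The stratified mean weights each stratum mean by its population share Nₕ/N.
Σ Nₕx̄ₕ = 2322·6970 + 5035·9192 + 843·850 = 16184340 + 46281720 + 716550 = 63182610.
Divide by N: 63182610 / 8200 = 7705.1963... → 7705.20.

7705.20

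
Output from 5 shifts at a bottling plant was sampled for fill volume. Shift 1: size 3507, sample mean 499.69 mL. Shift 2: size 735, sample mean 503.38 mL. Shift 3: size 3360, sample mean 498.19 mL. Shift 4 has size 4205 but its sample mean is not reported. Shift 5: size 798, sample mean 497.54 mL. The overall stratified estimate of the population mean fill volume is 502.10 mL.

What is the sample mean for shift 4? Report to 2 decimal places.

507.88

N = 3507 + 735 + 3360 + 4205 + 798 = 12605.
Overall total = μ·N = 502.10·12605 = 6328970.5.
Subtract the known strata: 3507·499.69 + 735·503.38 + 3360·498.19 + 798·497.54 = 4193352.45.
Remaining total for shift 4: 6328970.5 − 4193352.45 = 2135618.05.
Divide by its size: 2135618.05 / 4205 = 507.8759... → 507.88.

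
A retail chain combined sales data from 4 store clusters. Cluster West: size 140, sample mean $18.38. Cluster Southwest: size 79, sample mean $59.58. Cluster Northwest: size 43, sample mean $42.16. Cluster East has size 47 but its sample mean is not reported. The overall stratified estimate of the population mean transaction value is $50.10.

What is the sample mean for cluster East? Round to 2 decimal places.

N = 140 + 79 + 43 + 47 = 309.
Overall total = μ·N = 50.10·309 = 15480.9.
Subtract the known strata: 140·18.38 + 79·59.58 + 43·42.16 = 9092.9.
Remaining total for cluster East: 15480.9 − 9092.9 = 6388.
Divide by its size: 6388 / 47 = 135.9149... → 135.91.

135.91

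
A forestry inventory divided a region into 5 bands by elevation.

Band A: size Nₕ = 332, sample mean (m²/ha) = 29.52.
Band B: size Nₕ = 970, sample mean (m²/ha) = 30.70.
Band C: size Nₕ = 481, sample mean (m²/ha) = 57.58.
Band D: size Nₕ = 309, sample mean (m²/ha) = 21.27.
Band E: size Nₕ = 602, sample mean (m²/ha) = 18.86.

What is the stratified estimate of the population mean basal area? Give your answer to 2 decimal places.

x̄_st = (Σ Nₕx̄ₕ) / (Σ Nₕ) = (332·29.52 + 970·30.70 + 481·57.58 + 309·21.27 + 602·18.86) / 2694
= 85201.77 / 2694 = 31.6265... → 31.63.

31.63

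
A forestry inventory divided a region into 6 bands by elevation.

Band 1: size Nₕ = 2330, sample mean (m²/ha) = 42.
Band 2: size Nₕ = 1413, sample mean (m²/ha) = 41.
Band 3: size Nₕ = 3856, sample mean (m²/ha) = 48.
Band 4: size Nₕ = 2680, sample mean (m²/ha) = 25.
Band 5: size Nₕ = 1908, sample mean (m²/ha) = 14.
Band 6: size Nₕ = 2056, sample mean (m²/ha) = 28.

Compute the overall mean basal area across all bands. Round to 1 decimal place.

N = 14243; weights Wₕ = Nₕ/N = (0.1636, 0.0992, 0.2707, 0.1882, 0.1340, 0.1444).
x̄_st = Σ Wₕ·x̄ₕ = 0.1636·42 + 0.0992·41 + 0.2707·48 + 0.1882·25 + 0.1340·14 + 0.1444·28 ≈ 34.555...
→ 34.6.

34.6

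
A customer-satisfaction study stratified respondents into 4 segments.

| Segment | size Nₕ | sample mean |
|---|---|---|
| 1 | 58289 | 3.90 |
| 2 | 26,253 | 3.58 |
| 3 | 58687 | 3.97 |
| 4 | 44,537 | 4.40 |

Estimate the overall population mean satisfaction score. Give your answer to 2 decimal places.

4.00

N = 58289 + 26253 + 58687 + 44537 = 187766.
The stratified mean weights each stratum mean by its population share Nₕ/N.
Σ Nₕx̄ₕ = 58289·3.90 + 26253·3.58 + 58687·3.97 + 44537·4.40 = 227327.1 + 93985.74 + 232987.39 + 195962.8 = 750263.03.
Divide by N: 750263.03 / 187766 = 3.9957... → 4.00.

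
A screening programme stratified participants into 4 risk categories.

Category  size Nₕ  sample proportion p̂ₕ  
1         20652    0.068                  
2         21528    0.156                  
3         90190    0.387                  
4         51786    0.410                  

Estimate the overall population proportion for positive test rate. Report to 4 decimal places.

Wₕ = Nₕ/N with N = 184156: 0.1121, 0.1169, 0.4897, 0.2812.
p̂_st = 0.1121·0.068 + 0.1169·0.156 + 0.4897·0.387 + 0.2812·0.410 ≈ 0.330690... → 0.3307.

0.3307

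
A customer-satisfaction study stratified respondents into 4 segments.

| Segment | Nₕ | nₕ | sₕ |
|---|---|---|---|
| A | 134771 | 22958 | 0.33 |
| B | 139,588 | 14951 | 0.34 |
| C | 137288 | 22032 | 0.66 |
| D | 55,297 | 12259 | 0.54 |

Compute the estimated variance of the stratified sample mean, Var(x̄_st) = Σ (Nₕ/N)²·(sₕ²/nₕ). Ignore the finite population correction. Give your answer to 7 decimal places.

N = 466944; Wₕ = Nₕ/N.
segment A: (134771/466944)²·0.33²/22958 = 0.0000003951
segment B: (139588/466944)²·0.34²/14951 = 0.0000006910
segment C: (137288/466944)²·0.66²/22032 = 0.0000017091
segment D: (55297/466944)²·0.54²/12259 = 0.0000003336
Sum = 0.0000031288 → 0.0000031.

0.0000031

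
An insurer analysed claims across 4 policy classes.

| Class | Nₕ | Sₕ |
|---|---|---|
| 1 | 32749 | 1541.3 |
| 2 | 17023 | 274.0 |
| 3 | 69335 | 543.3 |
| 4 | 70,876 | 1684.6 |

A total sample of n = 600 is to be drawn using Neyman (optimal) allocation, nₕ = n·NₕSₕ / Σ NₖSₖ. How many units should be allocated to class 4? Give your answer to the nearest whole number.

338

Σ NₕSₕ = 32749·1541.3 + 17023·274.0 + 69335·543.3 + 70876·1684.6 = 212207750.8.
Share for 4: 119397709.6/212207750.8 = 0.56265.
n_4 = 600 × 0.56265 = 337.587... → 338.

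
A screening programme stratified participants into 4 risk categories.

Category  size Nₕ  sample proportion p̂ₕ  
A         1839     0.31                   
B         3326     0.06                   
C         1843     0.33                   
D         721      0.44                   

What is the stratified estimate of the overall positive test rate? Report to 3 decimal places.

N = 1839 + 3326 + 1843 + 721 = 7729.
Overall proportion = Σ (Nₕ/N)·p̂ₕ.
Σ Nₕp̂ₕ = 570.09 + 199.56 + 608.19 + 317.24 = 1695.08.
1695.08 / 7729 = 0.21931... → 0.219.

0.219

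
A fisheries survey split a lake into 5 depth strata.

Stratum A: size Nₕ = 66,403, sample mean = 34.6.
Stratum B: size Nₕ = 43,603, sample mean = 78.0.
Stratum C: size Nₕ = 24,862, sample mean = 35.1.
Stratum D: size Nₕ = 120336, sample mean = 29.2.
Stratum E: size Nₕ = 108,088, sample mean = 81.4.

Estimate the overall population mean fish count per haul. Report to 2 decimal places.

51.98

x̄_st = (Σ Nₕx̄ₕ) / (Σ Nₕ) = (66403·34.6 + 43603·78.0 + 24862·35.1 + 120336·29.2 + 108088·81.4) / 363292
= 18883408.4 / 363292 = 51.9786... → 51.98.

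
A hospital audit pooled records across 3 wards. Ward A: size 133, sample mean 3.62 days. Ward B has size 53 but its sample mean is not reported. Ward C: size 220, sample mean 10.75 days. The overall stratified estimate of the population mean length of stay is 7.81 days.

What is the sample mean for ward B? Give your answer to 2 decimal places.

Σ Nₕx̄ₕ = N·μ, so 53·x̄_B = 406·7.81 − (133·3.62 + 220·10.75).
= 3170.86 − 2846.46 = 324.4.
x̄_B = 324.4 / 53 = 6.1208... → 6.12.

6.12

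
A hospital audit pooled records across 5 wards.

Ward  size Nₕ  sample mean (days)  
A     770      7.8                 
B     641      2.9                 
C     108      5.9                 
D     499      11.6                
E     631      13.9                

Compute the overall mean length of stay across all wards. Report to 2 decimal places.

N = 2649; weights Wₕ = Nₕ/N = (0.2907, 0.2420, 0.0408, 0.1884, 0.2382).
x̄_st = Σ Wₕ·x̄ₕ = 0.2907·7.8 + 0.2420·2.9 + 0.0408·5.9 + 0.1884·11.6 + 0.2382·13.9 ≈ 8.7057...
→ 8.71.

8.71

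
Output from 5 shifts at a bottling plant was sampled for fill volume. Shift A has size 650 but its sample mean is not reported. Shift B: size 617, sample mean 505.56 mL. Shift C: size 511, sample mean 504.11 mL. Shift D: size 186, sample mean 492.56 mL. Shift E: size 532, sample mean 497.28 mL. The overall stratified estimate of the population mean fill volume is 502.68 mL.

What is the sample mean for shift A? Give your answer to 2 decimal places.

506.14

Σ Nₕx̄ₕ = N·μ, so 650·x̄_A = 2496·502.68 − (617·505.56 + 511·504.11 + 186·492.56 + 532·497.28).
= 1254689.28 − 925699.85 = 328989.43.
x̄_A = 328989.43 / 650 = 506.1376... → 506.14.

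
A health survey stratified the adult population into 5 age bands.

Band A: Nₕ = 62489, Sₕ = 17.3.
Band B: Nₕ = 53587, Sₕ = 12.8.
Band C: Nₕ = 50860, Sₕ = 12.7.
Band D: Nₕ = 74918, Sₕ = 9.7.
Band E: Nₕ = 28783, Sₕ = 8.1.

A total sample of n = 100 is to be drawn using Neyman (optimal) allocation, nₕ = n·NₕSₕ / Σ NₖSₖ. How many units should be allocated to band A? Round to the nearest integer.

Σ NₕSₕ = 62489·17.3 + 53587·12.8 + 50860·12.7 + 74918·9.7 + 28783·8.1 = 3372742.2.
Share for A: 1081059.7/3372742.2 = 0.32053.
n_A = 100 × 0.32053 = 32.053... → 32.

32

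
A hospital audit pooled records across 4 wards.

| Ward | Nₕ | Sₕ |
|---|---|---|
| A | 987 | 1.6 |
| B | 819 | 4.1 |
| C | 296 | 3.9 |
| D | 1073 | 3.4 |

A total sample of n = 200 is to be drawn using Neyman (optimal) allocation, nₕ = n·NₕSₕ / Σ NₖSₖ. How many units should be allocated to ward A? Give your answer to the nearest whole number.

32

Σ NₕSₕ = 987·1.6 + 819·4.1 + 296·3.9 + 1073·3.4 = 9739.7.
Share for A: 1579.2/9739.7 = 0.16214.
n_A = 200 × 0.16214 = 32.428... → 32.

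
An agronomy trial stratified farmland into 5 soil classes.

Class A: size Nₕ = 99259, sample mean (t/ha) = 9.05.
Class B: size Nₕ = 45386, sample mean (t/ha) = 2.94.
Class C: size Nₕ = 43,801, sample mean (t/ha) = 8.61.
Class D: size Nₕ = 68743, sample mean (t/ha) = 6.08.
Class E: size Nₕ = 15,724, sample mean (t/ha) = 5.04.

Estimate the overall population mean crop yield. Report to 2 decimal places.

N = 99259 + 45386 + 43801 + 68743 + 15724 = 272913.
The stratified mean weights each stratum mean by its population share Nₕ/N.
Σ Nₕx̄ₕ = 99259·9.05 + 45386·2.94 + 43801·8.61 + 68743·6.08 + 15724·5.04 = 898293.95 + 133434.84 + 377126.61 + 417957.44 + 79248.96 = 1906061.8.
Divide by N: 1906061.8 / 272913 = 6.9841... → 6.98.

6.98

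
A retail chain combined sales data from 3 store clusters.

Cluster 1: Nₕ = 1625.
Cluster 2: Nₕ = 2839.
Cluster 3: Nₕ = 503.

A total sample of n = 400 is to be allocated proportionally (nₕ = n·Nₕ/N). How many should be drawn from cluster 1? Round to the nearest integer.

Share of cluster 1 = 1625/4967 = 0.32716.
Allocate 400 × 0.32716 = 130.864... → 131.

131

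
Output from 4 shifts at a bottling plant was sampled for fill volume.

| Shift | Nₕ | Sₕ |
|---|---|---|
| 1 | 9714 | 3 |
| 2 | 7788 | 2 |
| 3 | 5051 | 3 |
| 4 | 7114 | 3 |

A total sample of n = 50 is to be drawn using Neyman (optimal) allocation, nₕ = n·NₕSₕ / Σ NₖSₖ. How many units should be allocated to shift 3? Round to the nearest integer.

9

Σ NₕSₕ = 9714·3 + 7788·2 + 5051·3 + 7114·3 = 81213.
Share for 3: 15153/81213 = 0.18658.
n_3 = 50 × 0.18658 = 9.329... → 9.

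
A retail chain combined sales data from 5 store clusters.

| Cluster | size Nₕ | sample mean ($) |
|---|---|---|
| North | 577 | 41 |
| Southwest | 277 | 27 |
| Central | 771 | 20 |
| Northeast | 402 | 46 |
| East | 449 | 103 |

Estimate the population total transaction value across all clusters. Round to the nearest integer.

North: 577·41 = 23657
Southwest: 277·27 = 7479
Central: 771·20 = 15420
Northeast: 402·46 = 18492
East: 449·103 = 46247
τ̂ = Σ Nₕx̄ₕ = 111295.

111295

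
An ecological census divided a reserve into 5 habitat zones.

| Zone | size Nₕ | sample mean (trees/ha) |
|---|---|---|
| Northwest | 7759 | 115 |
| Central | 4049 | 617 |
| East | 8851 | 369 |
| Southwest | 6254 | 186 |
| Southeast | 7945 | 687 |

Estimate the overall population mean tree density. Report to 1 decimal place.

380.9

x̄_st = (Σ Nₕx̄ₕ) / (Σ Nₕ) = (7759·115 + 4049·617 + 8851·369 + 6254·186 + 7945·687) / 34858
= 13277996 / 34858 = 380.917... → 380.9.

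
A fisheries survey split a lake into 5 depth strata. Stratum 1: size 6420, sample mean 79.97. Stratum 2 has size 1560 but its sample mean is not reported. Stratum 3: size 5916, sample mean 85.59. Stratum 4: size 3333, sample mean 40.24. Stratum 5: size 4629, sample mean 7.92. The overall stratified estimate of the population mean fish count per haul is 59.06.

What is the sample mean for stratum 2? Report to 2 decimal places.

64.36

N = 6420 + 1560 + 5916 + 3333 + 4629 = 21858.
Overall total = μ·N = 59.06·21858 = 1290933.48.
Subtract the known strata: 6420·79.97 + 5916·85.59 + 3333·40.24 + 4629·7.92 = 1190539.44.
Remaining total for stratum 2: 1290933.48 − 1190539.44 = 100394.04.
Divide by its size: 100394.04 / 1560 = 64.3552... → 64.36.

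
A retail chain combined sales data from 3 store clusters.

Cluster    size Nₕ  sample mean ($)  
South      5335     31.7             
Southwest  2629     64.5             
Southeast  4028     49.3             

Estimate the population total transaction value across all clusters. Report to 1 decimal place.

537270.4

Estimate total by summing Nₕ·x̄ₕ over strata.
5335·31.7 + 2629·64.5 + 4028·49.3 = 169119.5 + 169570.5 + 198580.4 = 537270.4.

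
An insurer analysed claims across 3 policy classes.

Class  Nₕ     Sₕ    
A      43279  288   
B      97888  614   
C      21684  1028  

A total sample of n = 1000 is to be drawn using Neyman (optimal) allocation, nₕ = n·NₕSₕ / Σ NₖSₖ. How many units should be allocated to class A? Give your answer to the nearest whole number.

Σ NₕSₕ = 43279·288 + 97888·614 + 21684·1028 = 94858736.
Share for A: 12464352/94858736 = 0.13140.
n_A = 1000 × 0.13140 = 131.399... → 131.

131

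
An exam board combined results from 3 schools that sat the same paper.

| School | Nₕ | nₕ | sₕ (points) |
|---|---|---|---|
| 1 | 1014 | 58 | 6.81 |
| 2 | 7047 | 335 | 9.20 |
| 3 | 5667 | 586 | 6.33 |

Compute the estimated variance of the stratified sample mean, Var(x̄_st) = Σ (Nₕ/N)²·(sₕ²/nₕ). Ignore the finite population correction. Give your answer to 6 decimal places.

N = 13728; Wₕ = Nₕ/N.
school 1: (1014/13728)²·6.81²/58 = 0.004362421
school 2: (7047/13728)²·9.20²/335 = 0.066577096
school 3: (5667/13728)²·6.33²/586 = 0.011652033
Sum = 0.082591550 → 0.082592.

0.082592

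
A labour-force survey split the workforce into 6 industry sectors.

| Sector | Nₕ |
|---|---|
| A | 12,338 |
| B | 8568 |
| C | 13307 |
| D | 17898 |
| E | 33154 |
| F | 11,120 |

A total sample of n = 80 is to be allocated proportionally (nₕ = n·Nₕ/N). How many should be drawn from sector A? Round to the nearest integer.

10

Share of sector A = 12338/96385 = 0.12801.
Allocate 80 × 0.12801 = 10.241... → 10.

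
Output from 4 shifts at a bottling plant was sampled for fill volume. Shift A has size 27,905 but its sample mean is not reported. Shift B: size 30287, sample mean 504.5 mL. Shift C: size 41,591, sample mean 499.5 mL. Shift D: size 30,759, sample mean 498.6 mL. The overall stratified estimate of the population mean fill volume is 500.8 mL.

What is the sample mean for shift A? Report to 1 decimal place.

501.1

Σ Nₕx̄ₕ = N·μ, so 27905·x̄_A = 130542·500.8 − (30287·504.5 + 41591·499.5 + 30759·498.6).
= 65375433.6 − 51390933.4 = 13984500.2.
x̄_A = 13984500.2 / 27905 = 501.147... → 501.1.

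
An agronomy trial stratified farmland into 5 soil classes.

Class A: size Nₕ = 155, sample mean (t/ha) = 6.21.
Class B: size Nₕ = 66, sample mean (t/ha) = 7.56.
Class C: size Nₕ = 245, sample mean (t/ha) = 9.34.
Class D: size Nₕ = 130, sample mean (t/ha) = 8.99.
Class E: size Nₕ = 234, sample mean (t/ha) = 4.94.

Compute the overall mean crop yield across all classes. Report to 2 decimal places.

7.32

N = 155 + 66 + 245 + 130 + 234 = 830.
Weight each subgroup mean by Nₕ/N and sum.
Σ Nₕx̄ₕ = 155·6.21 + 66·7.56 + 245·9.34 + 130·8.99 + 234·4.94 = 962.55 + 498.96 + 2288.3 + 1168.7 + 1155.96 = 6074.47.
Divide by N: 6074.47 / 830 = 7.3186... → 7.32.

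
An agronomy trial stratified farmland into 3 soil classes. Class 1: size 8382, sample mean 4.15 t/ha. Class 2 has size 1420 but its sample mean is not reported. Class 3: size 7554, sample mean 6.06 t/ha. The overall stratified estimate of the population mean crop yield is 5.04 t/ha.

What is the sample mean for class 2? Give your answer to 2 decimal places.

Σ Nₕx̄ₕ = N·μ, so 1420·x̄_2 = 17356·5.04 − (8382·4.15 + 7554·6.06).
= 87474.24 − 80562.54 = 6911.7.
x̄_2 = 6911.7 / 1420 = 4.8674... → 4.87.

4.87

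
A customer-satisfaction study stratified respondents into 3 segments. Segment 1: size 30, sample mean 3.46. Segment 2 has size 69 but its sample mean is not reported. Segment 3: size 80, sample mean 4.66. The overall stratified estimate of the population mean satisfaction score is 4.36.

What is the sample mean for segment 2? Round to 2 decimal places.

N = 30 + 69 + 80 = 179.
Overall total = μ·N = 4.36·179 = 780.44.
Subtract the known strata: 30·3.46 + 80·4.66 = 476.6.
Remaining total for segment 2: 780.44 − 476.6 = 303.84.
Divide by its size: 303.84 / 69 = 4.4035... → 4.40.

4.40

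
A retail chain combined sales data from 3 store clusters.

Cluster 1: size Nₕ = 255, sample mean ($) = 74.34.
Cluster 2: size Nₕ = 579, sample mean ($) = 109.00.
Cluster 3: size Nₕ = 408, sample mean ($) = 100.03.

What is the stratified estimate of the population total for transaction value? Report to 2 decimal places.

122879.94

Population total = Σ Nₕ·x̄ₕ (each stratum's size times its mean).
255·74.34 + 579·109.00 + 408·100.03 = 18956.7 + 63111 + 40812.24 = 122879.94.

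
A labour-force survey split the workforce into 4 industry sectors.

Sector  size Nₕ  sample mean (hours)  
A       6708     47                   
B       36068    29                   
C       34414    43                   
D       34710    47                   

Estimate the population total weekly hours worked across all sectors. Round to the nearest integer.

4472420

Estimate total by summing Nₕ·x̄ₕ over strata.
6708·47 + 36068·29 + 34414·43 + 34710·47 = 315276 + 1045972 + 1479802 + 1631370 = 4472420.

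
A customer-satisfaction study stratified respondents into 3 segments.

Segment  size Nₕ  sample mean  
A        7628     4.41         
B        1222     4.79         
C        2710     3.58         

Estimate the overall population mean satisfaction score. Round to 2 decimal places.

4.26

N = 7628 + 1222 + 2710 = 11560.
The stratified mean weights each stratum mean by its population share Nₕ/N.
Σ Nₕx̄ₕ = 7628·4.41 + 1222·4.79 + 2710·3.58 = 33639.48 + 5853.38 + 9701.8 = 49194.66.
Divide by N: 49194.66 / 11560 = 4.2556... → 4.26.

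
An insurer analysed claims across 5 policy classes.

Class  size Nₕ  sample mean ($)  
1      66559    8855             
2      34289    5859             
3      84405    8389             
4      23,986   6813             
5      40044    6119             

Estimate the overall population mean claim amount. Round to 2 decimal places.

7649.13

x̄_st = (Σ Nₕx̄ₕ) / (Σ Nₕ) = (66559·8855 + 34289·5859 + 84405·8389 + 23986·6813 + 40044·6119) / 249283
= 1906798595 / 249283 = 7649.1321... → 7649.13.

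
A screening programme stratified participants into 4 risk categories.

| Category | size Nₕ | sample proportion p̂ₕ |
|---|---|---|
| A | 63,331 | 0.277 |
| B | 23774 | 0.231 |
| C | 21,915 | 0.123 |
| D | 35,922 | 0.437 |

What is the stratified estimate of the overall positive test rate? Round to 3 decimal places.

0.286

Wₕ = Nₕ/N with N = 144942: 0.4369, 0.1640, 0.1512, 0.2478.
p̂_st = 0.4369·0.277 + 0.1640·0.231 + 0.1512·0.123 + 0.2478·0.437 ≈ 0.28582... → 0.286.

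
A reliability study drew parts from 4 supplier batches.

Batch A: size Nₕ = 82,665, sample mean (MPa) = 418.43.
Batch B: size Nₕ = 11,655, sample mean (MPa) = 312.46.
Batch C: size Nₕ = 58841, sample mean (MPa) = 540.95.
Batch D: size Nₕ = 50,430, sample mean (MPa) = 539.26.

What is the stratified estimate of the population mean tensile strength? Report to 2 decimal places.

477.70

N = 203591; weights Wₕ = Nₕ/N = (0.4060, 0.0572, 0.2890, 0.2477).
x̄_st = Σ Wₕ·x̄ₕ = 0.4060·418.43 + 0.0572·312.46 + 0.2890·540.95 + 0.2477·539.26 ≈ 477.7036...
→ 477.70.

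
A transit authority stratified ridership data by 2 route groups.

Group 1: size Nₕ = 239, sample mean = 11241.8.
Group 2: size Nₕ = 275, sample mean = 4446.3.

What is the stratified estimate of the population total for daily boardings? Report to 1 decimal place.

3909522.7

1: 239·11241.8 = 2686790.2
2: 275·4446.3 = 1222732.5
τ̂ = Σ Nₕx̄ₕ = 3909522.7.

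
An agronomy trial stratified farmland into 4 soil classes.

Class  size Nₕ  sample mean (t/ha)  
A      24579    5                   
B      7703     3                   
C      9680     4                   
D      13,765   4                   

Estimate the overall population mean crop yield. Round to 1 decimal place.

x̄_st = (Σ Nₕx̄ₕ) / (Σ Nₕ) = (24579·5 + 7703·3 + 9680·4 + 13765·4) / 55727
= 239784 / 55727 = 4.303... → 4.3.

4.3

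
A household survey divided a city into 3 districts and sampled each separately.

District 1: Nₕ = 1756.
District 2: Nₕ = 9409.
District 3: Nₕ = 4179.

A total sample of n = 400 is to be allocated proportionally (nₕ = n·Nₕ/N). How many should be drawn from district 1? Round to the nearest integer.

N = 1756 + 9409 + 4179 = 15344.
n_1 = 400·1756/15344 = 45.777... → 46.

46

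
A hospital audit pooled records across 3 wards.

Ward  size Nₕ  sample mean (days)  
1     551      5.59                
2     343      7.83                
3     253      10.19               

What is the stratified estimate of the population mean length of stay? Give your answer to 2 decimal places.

N = 1147; weights Wₕ = Nₕ/N = (0.4804, 0.2990, 0.2206).
x̄_st = Σ Wₕ·x̄ₕ = 0.4804·5.59 + 0.2990·7.83 + 0.2206·10.19 ≈ 7.2745...
→ 7.27.

7.27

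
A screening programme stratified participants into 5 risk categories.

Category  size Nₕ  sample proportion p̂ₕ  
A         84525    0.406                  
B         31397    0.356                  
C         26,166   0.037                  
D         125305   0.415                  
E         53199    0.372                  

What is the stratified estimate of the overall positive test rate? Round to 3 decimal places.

0.369

N = 84525 + 31397 + 26166 + 125305 + 53199 = 320592.
Overall proportion = Σ (Nₕ/N)·p̂ₕ.
Σ Nₕp̂ₕ = 34317.15 + 11177.332 + 968.142 + 52001.575 + 19790.028 = 118254.227.
118254.227 / 320592 = 0.36886... → 0.369.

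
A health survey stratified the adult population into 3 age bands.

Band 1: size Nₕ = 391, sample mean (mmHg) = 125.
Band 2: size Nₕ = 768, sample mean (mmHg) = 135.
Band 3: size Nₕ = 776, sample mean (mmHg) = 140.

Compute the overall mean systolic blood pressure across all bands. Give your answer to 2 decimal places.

N = 391 + 768 + 776 = 1935.
Weight each subgroup mean by Nₕ/N and sum.
Σ Nₕx̄ₕ = 391·125 + 768·135 + 776·140 = 48875 + 103680 + 108640 = 261195.
Divide by N: 261195 / 1935 = 134.9845... → 134.98.

134.98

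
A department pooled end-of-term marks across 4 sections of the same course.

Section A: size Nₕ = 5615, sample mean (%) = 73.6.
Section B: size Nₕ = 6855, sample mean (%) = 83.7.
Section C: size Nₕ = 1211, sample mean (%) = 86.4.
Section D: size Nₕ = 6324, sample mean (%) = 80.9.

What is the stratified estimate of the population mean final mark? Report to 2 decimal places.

x̄_st = (Σ Nₕx̄ₕ) / (Σ Nₕ) = (5615·73.6 + 6855·83.7 + 1211·86.4 + 6324·80.9) / 20005
= 1603269.5 / 20005 = 80.1434... → 80.14.

80.14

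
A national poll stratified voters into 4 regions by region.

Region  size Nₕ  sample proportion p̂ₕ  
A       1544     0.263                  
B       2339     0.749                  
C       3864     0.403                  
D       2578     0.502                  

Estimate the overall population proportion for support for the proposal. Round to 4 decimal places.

0.4852

Wₕ = Nₕ/N with N = 10325: 0.1495, 0.2265, 0.3742, 0.2497.
p̂_st = 0.1495·0.263 + 0.2265·0.749 + 0.3742·0.403 + 0.2497·0.502 ≈ 0.485165... → 0.4852.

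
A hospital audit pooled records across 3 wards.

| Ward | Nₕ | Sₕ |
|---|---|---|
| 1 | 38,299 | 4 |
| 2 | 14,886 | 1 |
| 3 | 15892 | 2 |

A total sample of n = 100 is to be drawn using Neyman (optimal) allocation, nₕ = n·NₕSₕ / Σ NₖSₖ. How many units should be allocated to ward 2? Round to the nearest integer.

7

Σ NₕSₕ = 38299·4 + 14886·1 + 15892·2 = 199866.
Share for 2: 14886/199866 = 0.07448.
n_2 = 100 × 0.07448 = 7.448... → 7.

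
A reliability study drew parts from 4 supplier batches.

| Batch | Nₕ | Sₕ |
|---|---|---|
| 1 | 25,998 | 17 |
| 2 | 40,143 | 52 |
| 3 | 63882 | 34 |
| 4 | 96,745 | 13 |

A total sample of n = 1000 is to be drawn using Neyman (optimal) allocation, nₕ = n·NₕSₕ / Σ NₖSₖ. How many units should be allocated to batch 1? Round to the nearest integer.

74

1: NₕSₕ = 25998·17 = 441966
2: NₕSₕ = 40143·52 = 2087436
3: NₕSₕ = 63882·34 = 2171988
4: NₕSₕ = 96745·13 = 1257685
Σ NₕSₕ = 5959075.
n_1 = 1000·441966/5959075 = 74.167... → 74.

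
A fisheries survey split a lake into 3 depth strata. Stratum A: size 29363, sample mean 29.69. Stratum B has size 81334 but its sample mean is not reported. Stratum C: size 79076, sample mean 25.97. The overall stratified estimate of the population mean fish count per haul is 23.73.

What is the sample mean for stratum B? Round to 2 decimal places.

N = 29363 + 81334 + 79076 = 189773.
Overall total = μ·N = 23.73·189773 = 4503313.29.
Subtract the known strata: 29363·29.69 + 79076·25.97 = 2925391.19.
Remaining total for stratum B: 4503313.29 − 2925391.19 = 1577922.1.
Divide by its size: 1577922.1 / 81334 = 19.4005... → 19.40.

19.40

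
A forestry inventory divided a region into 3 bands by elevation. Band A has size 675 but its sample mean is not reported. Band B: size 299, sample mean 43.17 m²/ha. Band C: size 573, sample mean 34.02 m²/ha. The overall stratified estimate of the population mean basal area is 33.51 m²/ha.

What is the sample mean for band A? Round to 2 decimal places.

Σ Nₕx̄ₕ = N·μ, so 675·x̄_A = 1547·33.51 − (299·43.17 + 573·34.02).
= 51839.97 − 32401.29 = 19438.68.
x̄_A = 19438.68 / 675 = 28.7980... → 28.80.

28.80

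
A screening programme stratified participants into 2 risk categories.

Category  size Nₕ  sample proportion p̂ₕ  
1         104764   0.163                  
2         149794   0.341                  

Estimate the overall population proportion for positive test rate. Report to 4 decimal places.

0.2677

N = 104764 + 149794 = 254558.
Overall proportion = Σ (Nₕ/N)·p̂ₕ.
Σ Nₕp̂ₕ = 17076.532 + 51079.754 = 68156.286.
68156.286 / 254558 = 0.267744... → 0.2677.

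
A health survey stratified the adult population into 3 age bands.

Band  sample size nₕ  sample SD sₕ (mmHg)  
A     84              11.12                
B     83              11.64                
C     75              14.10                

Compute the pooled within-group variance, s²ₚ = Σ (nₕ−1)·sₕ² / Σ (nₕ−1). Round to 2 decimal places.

150.98

Degrees of freedom: 83 + 82 + 74 = 239.
Σ(nₕ−1)sₕ² = 83·123.6544 + 82·135.4896 + 74·198.81 = 36085.4024.
s²ₚ = 36085.4024 / 239 = 150.9849... → 150.98.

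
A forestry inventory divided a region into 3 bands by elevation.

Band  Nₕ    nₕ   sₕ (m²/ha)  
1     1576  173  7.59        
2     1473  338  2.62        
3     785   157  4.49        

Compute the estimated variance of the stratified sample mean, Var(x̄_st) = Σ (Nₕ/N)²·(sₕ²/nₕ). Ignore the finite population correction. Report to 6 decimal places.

0.064647

N = 3834. Term for each stratum: Wₕ²sₕ²/nₕ.
Var(x̄_st) = 0.056265950 + 0.002997693 + 0.005383046 = 0.064646690 → 0.064647.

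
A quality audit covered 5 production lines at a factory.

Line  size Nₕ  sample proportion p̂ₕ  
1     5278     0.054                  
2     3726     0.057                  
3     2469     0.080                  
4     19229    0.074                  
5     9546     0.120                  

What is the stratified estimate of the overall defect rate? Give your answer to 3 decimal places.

0.081

N = 5278 + 3726 + 2469 + 19229 + 9546 = 40248.
Overall proportion = Σ (Nₕ/N)·p̂ₕ.
Σ Nₕp̂ₕ = 285.012 + 212.382 + 197.52 + 1422.946 + 1145.52 = 3263.38.
3263.38 / 40248 = 0.08108... → 0.081.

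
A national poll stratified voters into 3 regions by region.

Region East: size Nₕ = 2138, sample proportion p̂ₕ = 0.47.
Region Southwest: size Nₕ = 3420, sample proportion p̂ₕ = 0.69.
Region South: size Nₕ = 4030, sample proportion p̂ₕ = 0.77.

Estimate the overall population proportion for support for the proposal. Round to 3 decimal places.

0.675

N = 2138 + 3420 + 4030 = 9588.
Overall proportion = Σ (Nₕ/N)·p̂ₕ.
Σ Nₕp̂ₕ = 1004.86 + 2359.8 + 3103.1 = 6467.76.
6467.76 / 9588 = 0.67457... → 0.675.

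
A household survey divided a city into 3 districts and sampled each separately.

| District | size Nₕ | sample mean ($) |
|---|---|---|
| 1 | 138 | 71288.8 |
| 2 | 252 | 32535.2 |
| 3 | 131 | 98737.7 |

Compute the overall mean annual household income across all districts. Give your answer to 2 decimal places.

x̄_st = (Σ Nₕx̄ₕ) / (Σ Nₕ) = (138·71288.8 + 252·32535.2 + 131·98737.7) / 521
= 30971363.5 / 521 = 59445.9952... → 59446.00.

59446.00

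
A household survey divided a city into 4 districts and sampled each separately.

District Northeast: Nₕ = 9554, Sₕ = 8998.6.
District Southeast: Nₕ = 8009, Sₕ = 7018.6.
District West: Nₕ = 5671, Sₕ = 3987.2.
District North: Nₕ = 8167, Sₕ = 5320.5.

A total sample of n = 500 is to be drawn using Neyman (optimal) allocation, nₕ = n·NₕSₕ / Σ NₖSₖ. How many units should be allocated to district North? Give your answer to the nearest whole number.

104

Σ NₕSₕ = 9554·8998.6 + 8009·7018.6 + 5671·3987.2 + 8167·5320.5 = 208248526.5.
Share for North: 43452523.5/208248526.5 = 0.20866.
n_North = 500 × 0.20866 = 104.329... → 104.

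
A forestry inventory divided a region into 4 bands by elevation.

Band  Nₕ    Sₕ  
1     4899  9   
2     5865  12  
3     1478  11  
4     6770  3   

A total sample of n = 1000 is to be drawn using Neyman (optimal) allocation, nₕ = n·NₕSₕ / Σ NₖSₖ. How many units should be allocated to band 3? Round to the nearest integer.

1: NₕSₕ = 4899·9 = 44091
2: NₕSₕ = 5865·12 = 70380
3: NₕSₕ = 1478·11 = 16258
4: NₕSₕ = 6770·3 = 20310
Σ NₕSₕ = 151039.
n_3 = 1000·16258/151039 = 107.641... → 108.

108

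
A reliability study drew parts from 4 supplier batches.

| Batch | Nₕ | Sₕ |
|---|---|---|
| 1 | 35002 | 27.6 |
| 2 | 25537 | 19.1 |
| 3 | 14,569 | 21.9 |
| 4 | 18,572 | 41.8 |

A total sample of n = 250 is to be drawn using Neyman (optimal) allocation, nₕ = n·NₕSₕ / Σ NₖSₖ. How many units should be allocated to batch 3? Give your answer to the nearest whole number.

Σ NₕSₕ = 35002·27.6 + 25537·19.1 + 14569·21.9 + 18572·41.8 = 2549182.6.
Share for 3: 319061.1/2549182.6 = 0.12516.
n_3 = 250 × 0.12516 = 31.291... → 31.

31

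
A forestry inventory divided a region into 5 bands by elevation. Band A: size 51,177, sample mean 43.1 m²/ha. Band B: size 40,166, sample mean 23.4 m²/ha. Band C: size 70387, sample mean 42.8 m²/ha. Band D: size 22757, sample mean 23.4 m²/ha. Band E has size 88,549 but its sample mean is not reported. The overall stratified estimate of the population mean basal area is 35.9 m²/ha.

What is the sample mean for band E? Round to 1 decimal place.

N = 51177 + 40166 + 70387 + 22757 + 88549 = 273036.
Overall total = μ·N = 35.9·273036 = 9801992.4.
Subtract the known strata: 51177·43.1 + 40166·23.4 + 70387·42.8 + 22757·23.4 = 6690690.5.
Remaining total for band E: 9801992.4 − 6690690.5 = 3111301.9.
Divide by its size: 3111301.9 / 88549 = 35.136... → 35.1.

35.1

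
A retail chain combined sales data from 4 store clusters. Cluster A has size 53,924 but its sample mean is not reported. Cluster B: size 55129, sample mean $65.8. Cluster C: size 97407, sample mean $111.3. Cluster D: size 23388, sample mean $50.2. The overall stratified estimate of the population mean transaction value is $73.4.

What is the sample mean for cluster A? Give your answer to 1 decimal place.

N = 53924 + 55129 + 97407 + 23388 = 229848.
Overall total = μ·N = 73.4·229848 = 16870843.2.
Subtract the known strata: 55129·65.8 + 97407·111.3 + 23388·50.2 = 15642964.9.
Remaining total for cluster A: 16870843.2 − 15642964.9 = 1227878.3.
Divide by its size: 1227878.3 / 53924 = 22.771... → 22.8.

22.8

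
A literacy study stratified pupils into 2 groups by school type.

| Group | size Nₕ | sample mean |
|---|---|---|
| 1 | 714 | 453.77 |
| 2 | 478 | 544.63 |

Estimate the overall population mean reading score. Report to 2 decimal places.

x̄_st = (Σ Nₕx̄ₕ) / (Σ Nₕ) = (714·453.77 + 478·544.63) / 1192
= 584324.92 / 1192 = 490.2055... → 490.21.

490.21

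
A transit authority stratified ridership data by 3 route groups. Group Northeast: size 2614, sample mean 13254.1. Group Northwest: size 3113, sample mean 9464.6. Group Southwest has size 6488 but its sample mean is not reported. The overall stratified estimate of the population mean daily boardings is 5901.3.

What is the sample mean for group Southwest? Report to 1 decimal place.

1229.2

N = 2614 + 3113 + 6488 = 12215.
Overall total = μ·N = 5901.3·12215 = 72084379.5.
Subtract the known strata: 2614·13254.1 + 3113·9464.6 = 64109517.2.
Remaining total for group Southwest: 72084379.5 − 64109517.2 = 7974862.3.
Divide by its size: 7974862.3 / 6488 = 1229.171... → 1229.2.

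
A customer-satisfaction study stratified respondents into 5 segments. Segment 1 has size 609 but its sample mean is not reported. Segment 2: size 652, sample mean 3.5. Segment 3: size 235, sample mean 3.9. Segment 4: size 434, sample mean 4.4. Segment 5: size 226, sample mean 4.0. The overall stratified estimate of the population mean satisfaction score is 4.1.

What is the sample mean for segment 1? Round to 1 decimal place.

4.6

N = 609 + 652 + 235 + 434 + 226 = 2156.
Overall total = μ·N = 4.1·2156 = 8839.6.
Subtract the known strata: 652·3.5 + 235·3.9 + 434·4.4 + 226·4.0 = 6012.1.
Remaining total for segment 1: 8839.6 − 6012.1 = 2827.5.
Divide by its size: 2827.5 / 609 = 4.643... → 4.6.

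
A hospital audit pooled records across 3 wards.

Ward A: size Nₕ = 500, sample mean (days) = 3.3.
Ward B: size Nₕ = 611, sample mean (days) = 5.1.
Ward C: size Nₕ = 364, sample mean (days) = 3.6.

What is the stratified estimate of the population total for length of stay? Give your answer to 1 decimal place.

Population total = Σ Nₕ·x̄ₕ (each stratum's size times its mean).
500·3.3 + 611·5.1 + 364·3.6 = 1650 + 3116.1 + 1310.4 = 6076.5.

6076.5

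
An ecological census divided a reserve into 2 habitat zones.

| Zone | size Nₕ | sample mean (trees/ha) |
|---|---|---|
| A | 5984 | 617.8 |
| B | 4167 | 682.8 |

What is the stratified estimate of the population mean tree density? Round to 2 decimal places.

N = 5984 + 4167 = 10151.
Weight each subgroup mean by Nₕ/N and sum.
Σ Nₕx̄ₕ = 5984·617.8 + 4167·682.8 = 3696915.2 + 2845227.6 = 6542142.8.
Divide by N: 6542142.8 / 10151 = 644.4826... → 644.48.

644.48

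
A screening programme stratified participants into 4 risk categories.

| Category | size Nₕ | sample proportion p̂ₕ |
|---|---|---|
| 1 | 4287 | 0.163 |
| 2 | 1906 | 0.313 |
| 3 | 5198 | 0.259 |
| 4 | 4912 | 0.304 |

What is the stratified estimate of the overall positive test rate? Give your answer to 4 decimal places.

0.2536

Wₕ = Nₕ/N with N = 16303: 0.2630, 0.1169, 0.3188, 0.3013.
p̂_st = 0.2630·0.163 + 0.1169·0.313 + 0.3188·0.259 + 0.3013·0.304 ≈ 0.253627... → 0.2536.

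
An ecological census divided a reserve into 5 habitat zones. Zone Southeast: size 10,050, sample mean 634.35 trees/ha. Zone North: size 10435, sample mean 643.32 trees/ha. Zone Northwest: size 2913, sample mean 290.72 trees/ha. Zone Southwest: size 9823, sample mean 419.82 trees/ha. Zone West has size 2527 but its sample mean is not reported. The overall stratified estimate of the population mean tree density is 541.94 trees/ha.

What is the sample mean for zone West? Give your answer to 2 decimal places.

Σ Nₕx̄ₕ = N·μ, so 2527·x̄_West = 35748·541.94 − (10050·634.35 + 10435·643.32 + 2913·290.72 + 9823·419.82).
= 19373271.12 − 18059020.92 = 1314250.2.
x̄_West = 1314250.2 / 2527 = 520.0832... → 520.08.

520.08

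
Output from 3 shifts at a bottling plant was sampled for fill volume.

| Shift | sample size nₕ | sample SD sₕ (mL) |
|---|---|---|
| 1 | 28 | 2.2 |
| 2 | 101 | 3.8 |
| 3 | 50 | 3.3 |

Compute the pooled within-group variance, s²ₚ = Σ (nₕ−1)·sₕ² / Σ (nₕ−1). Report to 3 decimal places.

1: (28−1)·2.2² = 27·4.84 = 130.68
2: (101−1)·3.8² = 100·14.44 = 1444
3: (50−1)·3.3² = 49·10.89 = 533.61
Numerator = 2108.29; denominator = Σ(nₕ−1) = 176.
s²ₚ = 2108.29/176 = 11.97892... → 11.979.

11.979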